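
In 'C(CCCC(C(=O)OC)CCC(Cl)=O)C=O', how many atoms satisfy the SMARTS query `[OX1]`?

3

The query [OX1] means: aliphatic oxygen with one total connection — typically a carbonyl =O or an oxide.
Check the 16 heavy atoms by environment: 8× C (X4) → no; 3× C (X3) → no; 3× O (X1) → match; 1× Cl (X1) → no; 1× O (X2) → no.
That gives 3 matching atoms.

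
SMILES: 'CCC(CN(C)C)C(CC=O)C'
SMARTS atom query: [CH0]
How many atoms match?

0

The query [CH0] means: aliphatic carbon with no attached hydrogen.
Check the 12 heavy atoms by environment: 3× C (H2) → no; 3× C (H1) → no; 4× C (H3) → no; 1× N (H0) → no; 1× O (H0) → no.
No environment satisfies the query, so 0 matching atoms.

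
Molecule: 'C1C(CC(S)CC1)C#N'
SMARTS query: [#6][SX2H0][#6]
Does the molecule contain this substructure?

No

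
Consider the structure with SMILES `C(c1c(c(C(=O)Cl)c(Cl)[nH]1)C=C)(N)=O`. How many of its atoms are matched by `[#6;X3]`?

8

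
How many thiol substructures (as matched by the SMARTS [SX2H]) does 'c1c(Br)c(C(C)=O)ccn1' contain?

0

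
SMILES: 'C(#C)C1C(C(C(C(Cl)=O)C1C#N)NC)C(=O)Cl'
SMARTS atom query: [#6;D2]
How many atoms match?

2

The query [#6;D2] means: any carbon bonded to exactly two heavy atoms.
Check the 17 heavy atoms by environment: 7× C (D3) → no; 1× N (D2) → no; 2× C (D1) → no; 2× C (D2) → match; 1× N (D1) → no; 2× O (D1) → no; 2× Cl (D1) → no.
That gives 2 matching atoms.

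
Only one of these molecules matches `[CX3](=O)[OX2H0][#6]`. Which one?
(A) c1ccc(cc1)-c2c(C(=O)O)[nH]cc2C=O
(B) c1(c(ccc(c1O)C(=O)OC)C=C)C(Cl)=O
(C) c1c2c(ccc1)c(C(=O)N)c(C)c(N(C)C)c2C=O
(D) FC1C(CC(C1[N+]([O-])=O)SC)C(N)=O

[CX3](=O)[OX2H0][#6] describes a carbonyl carbon bonded to an oxygen that is itself bonded to carbon (no H on that O) (an ester).
(A) has a carboxylic acid group (-C(=O)OH) but the singly-bonded O carries H (OX2H1, not H0).
(B) contains a methyl-ester group (-C(=O)OCH3), which satisfies every atom and bond constraint.
(C) has a primary amide (-C(=O)NH2) but the carbonyl is bonded to N, not to an O-C linkage.
(D) has a primary amide (-C(=O)NH2) but the carbonyl is bonded to N, not to an O-C linkage.
So the answer is (B).

B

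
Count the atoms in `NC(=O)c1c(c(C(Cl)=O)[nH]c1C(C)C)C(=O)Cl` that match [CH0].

3

Check the 17 heavy atoms by environment: 1× n (aromatic, H1) → no; 4× c (aromatic, H0) → no; 3× C (H0) → match; 3× O (H0) → no; 1× N (H2) → no; 1× C (H1) → no; 2× C (H3) → no; 2× Cl (H0) → no.
That gives 3 matching atoms.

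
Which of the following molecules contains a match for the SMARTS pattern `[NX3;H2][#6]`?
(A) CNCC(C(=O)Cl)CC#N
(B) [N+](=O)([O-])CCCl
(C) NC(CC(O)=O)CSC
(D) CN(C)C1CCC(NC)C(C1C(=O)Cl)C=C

C

[NX3;H2][#6] describes a trivalent nitrogen with two H attached to carbon (a primary amine).
(A) has an N-methylamino group (-NHCH3) but the nitrogen bears two carbons and only one H (H1), not H2.
(B) has a nitro group (-[N+](=O)[O-]) but the nitrogen is [N+] with no H, not NX3H2.
(C) contains a primary amino group (-NH2), which satisfies every atom and bond constraint.
(D) has an N-methylamino group (-NHCH3) but the nitrogen bears two carbons and only one H (H1), not H2.
So the answer is (C).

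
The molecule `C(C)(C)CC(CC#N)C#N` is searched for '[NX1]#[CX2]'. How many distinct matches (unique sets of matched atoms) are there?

2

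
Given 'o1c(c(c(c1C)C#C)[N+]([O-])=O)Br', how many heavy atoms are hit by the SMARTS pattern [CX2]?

2

The query [CX2] means: C with X2: aliphatic carbon with exactly 2 total connections.
Check the 12 heavy atoms by environment: 1× o (aromatic, X2) → no; 4× c (aromatic, X3) → no; 1× Br (X1) → no; 1× N (charge +1, X3) → no; 1× O (charge -1, X1) → no; 1× O (X1) → no; 1× C (X4) → no; 2× C (X2) → match.
That gives 2 matching atoms.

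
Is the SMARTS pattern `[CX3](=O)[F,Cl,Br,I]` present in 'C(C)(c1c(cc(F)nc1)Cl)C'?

No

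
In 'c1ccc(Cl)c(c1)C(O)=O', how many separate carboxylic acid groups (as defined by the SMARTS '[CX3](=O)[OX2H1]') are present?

1

[CX3](=O)[OX2H1] is the SMARTS for a carboxylic acid: an sp2 carbon double-bonded to O and single-bonded to an -OH oxygen.
Exactly one fragment in the molecule meets all constraints, giving 1 match.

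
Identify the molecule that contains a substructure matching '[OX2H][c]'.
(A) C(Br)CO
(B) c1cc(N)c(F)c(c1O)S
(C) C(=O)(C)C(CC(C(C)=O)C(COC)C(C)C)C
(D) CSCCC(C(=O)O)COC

[OX2H][c] describes a hydroxyl oxygen attached to an aromatic carbon (a phenol).
(A) has a hydroxyl group (-OH) but the -OH is on an aliphatic carbon, not an aromatic c.
(B) contains a hydroxyl group (-OH), which satisfies every atom and bond constraint.
(C) has a methoxy ether (-OCH3) but the oxygen has H0, not H1.
(D) has a methoxy ether (-OCH3) but the oxygen has H0, not H1.
So the answer is (B).

B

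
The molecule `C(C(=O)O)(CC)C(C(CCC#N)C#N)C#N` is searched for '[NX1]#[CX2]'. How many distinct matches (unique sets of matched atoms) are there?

3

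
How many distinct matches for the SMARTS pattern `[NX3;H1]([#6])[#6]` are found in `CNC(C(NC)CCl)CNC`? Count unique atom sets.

[NX3;H1]([#6])[#6] is the SMARTS for a secondary amine: a trivalent nitrogen with one H, bonded to two carbons.
The molecule carries 3 separate instances of an N-methylamino group (-NHCH3) meeting every constraint; each maps to a distinct set of atoms, giving 3 matches.

3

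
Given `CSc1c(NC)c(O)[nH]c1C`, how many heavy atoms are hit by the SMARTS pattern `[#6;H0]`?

4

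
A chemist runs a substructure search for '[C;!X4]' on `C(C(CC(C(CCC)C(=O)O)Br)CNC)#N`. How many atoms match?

2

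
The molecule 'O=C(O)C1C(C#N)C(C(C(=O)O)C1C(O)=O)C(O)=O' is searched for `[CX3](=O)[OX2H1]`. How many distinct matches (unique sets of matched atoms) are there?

[CX3](=O)[OX2H1] is the SMARTS for a carboxylic acid: an sp2 carbon double-bonded to O and single-bonded to an -OH oxygen.
The molecule carries 4 separate instances of a carboxylic acid group (-C(=O)OH) meeting every constraint; each maps to a distinct set of atoms, giving 4 matches.

4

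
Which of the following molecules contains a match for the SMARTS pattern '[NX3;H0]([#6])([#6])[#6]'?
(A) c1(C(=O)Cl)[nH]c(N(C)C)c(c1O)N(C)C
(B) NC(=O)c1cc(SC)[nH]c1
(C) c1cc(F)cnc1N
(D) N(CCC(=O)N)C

A

[NX3;H0]([#6])([#6])[#6] describes a trivalent nitrogen with no H, bonded to three carbons (a tertiary amine).
(A) contains a dimethylamino group (-N(CH3)2), which satisfies every atom and bond constraint.
(B) has a primary amide (-C(=O)NH2) but the amide nitrogen has H2 and only one carbon neighbour.
(C) has a primary amino group (-NH2) but the nitrogen has H2, not H0 with three carbons.
(D) has a primary amide (-C(=O)NH2) but the amide nitrogen has H2 and only one carbon neighbour.
So the answer is (A).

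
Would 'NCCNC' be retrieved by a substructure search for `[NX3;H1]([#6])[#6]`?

Yes

The pattern [NX3;H1]([#6])[#6] describes a trivalent nitrogen with one H, bonded to two carbons — a secondary amine.
The molecule carries an N-methylamino group (-NHCH3), whose atoms satisfy every constraint of the query, so the pattern matches.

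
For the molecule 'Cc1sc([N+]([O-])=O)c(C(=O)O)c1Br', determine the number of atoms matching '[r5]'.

5

The query [r5] means: r5 matches atoms in a five-membered ring.
Check the 13 heavy atoms by environment: 1× s (aromatic, in 5-ring) → match; 4× c (aromatic, in 5-ring) → match; 1× N (charge +1, acyclic) → no; 1× O (charge -1, acyclic) → no; 3× O (acyclic) → no; 2× C (acyclic) → no; 1× Br (acyclic) → no.
Summing the matching environments: 1 + 4 = 5 matching atoms.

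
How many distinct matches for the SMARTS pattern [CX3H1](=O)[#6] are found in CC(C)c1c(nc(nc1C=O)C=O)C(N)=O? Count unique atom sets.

[CX3H1](=O)[#6] is the SMARTS for an aldehyde: an sp2 carbon with one H, double-bonded to O and single-bonded to carbon.
The molecule carries 2 separate instances of an aldehyde (-CHO) meeting every constraint; each maps to a distinct set of atoms, giving 2 matches.

2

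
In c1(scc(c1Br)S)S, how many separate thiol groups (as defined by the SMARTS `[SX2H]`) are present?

[SX2H] is the SMARTS for a thiol: an aliphatic sulfur with two connections, one being H.
The molecule carries 2 separate instances of a thiol (-SH) meeting every constraint; each maps to a distinct set of atoms, giving 2 matches.

2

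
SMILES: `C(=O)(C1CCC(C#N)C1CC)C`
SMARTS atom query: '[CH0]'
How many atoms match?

2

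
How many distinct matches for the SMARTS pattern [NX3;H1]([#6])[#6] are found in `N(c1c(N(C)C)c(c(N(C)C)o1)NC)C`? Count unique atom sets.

2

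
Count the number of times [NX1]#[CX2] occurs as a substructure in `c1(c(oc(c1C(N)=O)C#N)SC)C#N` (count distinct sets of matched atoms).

2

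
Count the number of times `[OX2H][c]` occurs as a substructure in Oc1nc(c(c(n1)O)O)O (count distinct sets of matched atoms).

4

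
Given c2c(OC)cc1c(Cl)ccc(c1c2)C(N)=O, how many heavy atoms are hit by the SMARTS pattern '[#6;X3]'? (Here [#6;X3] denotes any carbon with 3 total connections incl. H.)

The query [#6;X3] means: any carbon (aromatic or not) with three total connections.
Check the 16 heavy atoms by environment: 10× c (aromatic, X3) → match; 1× O (X2) → no; 1× C (X4) → no; 1× C (X3) → match; 1× O (X1) → no; 1× N (X3) → no; 1× Cl (X1) → no.
Summing the matching environments: 10 + 1 = 11 matching atoms.

11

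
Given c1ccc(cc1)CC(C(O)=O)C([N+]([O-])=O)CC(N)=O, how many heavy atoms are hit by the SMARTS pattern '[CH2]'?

The query [CH2] means: aliphatic carbon with exactly two hydrogens.
Check the 19 heavy atoms by environment: 2× C (H2) → match; 2× C (H1) → no; 1× c (aromatic, H0) → no; 5× c (aromatic, H1) → no; 2× C (H0) → no; 3× O (H0) → no; 1× O (H1) → no; 1× N (H2) → no; 1× N (charge +1, H0) → no; 1× O (charge -1, H0) → no.
That gives 2 matching atoms.

2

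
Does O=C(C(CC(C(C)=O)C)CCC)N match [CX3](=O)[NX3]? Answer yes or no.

Yes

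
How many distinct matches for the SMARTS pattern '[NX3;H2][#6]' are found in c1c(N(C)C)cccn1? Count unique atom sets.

0

[NX3;H2][#6] is the SMARTS for a primary amine: a trivalent nitrogen with two H attached to carbon.
The molecule has a dimethylamino group (-N(CH3)2), but the nitrogen has H0, not H2; nothing else fits, so there are 0 matches.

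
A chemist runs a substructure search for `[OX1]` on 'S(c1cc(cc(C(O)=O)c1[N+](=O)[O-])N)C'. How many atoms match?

3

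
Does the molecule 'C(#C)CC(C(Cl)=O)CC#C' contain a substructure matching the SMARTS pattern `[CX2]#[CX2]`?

The pattern [CX2]#[CX2] describes a carbon-carbon triple bond — an alkyne.
The molecule carries an ethynyl group (-C#CH), whose atoms satisfy every constraint of the query, so the pattern matches.

Yes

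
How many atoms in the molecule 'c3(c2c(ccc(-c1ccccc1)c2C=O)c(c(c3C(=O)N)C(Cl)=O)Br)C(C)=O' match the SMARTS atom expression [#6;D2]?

The query [#6;D2] means: any carbon bonded to exactly two heavy atoms.
Check the 28 heavy atoms by environment: 9× c (aromatic, D3) → no; 7× c (aromatic, D2) → match; 3× C (D3) → no; 4× O (D1) → no; 1× C (D1) → no; 1× N (D1) → no; 1× C (D2) → match; 1× Br (D1) → no; 1× Cl (D1) → no.
Summing the matching environments: 7 + 1 = 8 matching atoms.

8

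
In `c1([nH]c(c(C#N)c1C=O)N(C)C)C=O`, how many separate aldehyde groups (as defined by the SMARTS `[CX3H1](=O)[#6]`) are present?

[CX3H1](=O)[#6] is the SMARTS for an aldehyde: an sp2 carbon with one H, double-bonded to O and single-bonded to carbon.
The molecule carries 2 separate instances of an aldehyde (-CHO) meeting every constraint; each maps to a distinct set of atoms, giving 2 matches.

2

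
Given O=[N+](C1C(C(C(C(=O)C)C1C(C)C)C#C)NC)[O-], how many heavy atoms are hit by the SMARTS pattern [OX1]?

3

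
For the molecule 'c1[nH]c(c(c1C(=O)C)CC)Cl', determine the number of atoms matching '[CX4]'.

3

Check the 11 heavy atoms by environment: 1× n (aromatic, X3) → no; 4× c (aromatic, X3) → no; 3× C (X4) → match; 1× C (X3) → no; 1× O (X1) → no; 1× Cl (X1) → no.
That gives 3 matching atoms.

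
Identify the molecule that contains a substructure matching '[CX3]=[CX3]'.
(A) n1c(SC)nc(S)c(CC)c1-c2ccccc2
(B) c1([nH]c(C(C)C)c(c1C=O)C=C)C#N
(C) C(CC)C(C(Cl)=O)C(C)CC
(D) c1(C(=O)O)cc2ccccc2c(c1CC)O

B

[CX3]=[CX3] describes a non-aromatic C=C double bond between two sp2 carbons (an alkene).
(A) has an ethyl group (-CH2CH3) but its C-C bond is a single bond between CX4 carbons, not CX3=CX3.
(B) contains a vinyl group (-CH=CH2), which satisfies every atom and bond constraint.
(C) has an ethyl group (-CH2CH3) but its C-C bond is a single bond between CX4 carbons, not CX3=CX3.
(D) has an ethyl group (-CH2CH3) but its C-C bond is a single bond between CX4 carbons, not CX3=CX3.
So the answer is (B).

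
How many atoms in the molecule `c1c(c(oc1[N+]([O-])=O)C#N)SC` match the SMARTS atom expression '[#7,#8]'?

5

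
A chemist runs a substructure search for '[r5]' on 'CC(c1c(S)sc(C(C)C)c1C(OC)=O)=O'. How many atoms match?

The query [r5] means: r5 matches atoms in a five-membered ring.
Check the 16 heavy atoms by environment: 1× s (aromatic, in 5-ring) → match; 4× c (aromatic, in 5-ring) → match; 7× C (acyclic) → no; 3× O (acyclic) → no; 1× S (acyclic) → no.
Summing the matching environments: 1 + 4 = 5 matching atoms.

5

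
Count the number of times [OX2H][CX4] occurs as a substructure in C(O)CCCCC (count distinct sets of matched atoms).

[OX2H][CX4] is the SMARTS for an aliphatic alcohol: a hydroxyl oxygen bound to an sp3 (X4) carbon.
Exactly one fragment in the molecule meets all constraints, giving 1 match.

1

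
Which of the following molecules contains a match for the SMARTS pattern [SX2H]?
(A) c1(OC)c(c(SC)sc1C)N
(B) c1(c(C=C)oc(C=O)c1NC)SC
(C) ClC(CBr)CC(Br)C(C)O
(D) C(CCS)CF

D

[SX2H] describes an aliphatic sulfur with two connections, one being H (a thiol).
(A) has a methylthio ether (-SCH3) but the sulfur has H0 (bonded to two carbons), not H1.
(B) has a methylthio ether (-SCH3) but the sulfur has H0 (bonded to two carbons), not H1.
(C) has a hydroxyl group (-OH) but it is an -OH, not an -SH.
(D) contains a thiol (-SH), which satisfies every atom and bond constraint.
So the answer is (D).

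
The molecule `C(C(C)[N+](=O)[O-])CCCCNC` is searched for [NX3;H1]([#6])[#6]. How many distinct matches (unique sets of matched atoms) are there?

[NX3;H1]([#6])[#6] is the SMARTS for a secondary amine: a trivalent nitrogen with one H, bonded to two carbons.
Exactly one fragment in the molecule meets all constraints, giving 1 match.

1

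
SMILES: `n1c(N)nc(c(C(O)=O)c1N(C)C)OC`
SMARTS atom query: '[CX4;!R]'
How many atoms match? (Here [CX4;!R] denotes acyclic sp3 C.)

3

Check the 15 heavy atoms by environment: 2× n (aromatic, X2, in 6-ring) → no; 4× c (aromatic, X3, in 6-ring) → no; 2× N (X3, acyclic) → no; 3× C (X4, acyclic) → match; 1× C (X3, acyclic) → no; 1× O (X1, acyclic) → no; 2× O (X2, acyclic) → no.
That gives 3 matching atoms.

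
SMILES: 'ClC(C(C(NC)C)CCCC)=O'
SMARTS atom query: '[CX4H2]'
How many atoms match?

The query [CX4H2] means: sp3 carbon (X4) with exactly two hydrogens.
Check the 12 heavy atoms by environment: 3× C (H3, X4) → no; 2× C (H1, X4) → no; 3× C (H2, X4) → match; 1× C (H0, X3) → no; 1× O (H0, X1) → no; 1× Cl (H0, X1) → no; 1× N (H1, X3) → no.
That gives 3 matching atoms.

3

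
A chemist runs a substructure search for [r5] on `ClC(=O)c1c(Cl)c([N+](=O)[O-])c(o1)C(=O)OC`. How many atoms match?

5

Check the 16 heavy atoms by environment: 1× o (aromatic, in 5-ring) → match; 4× c (aromatic, in 5-ring) → match; 2× Cl (acyclic) → no; 1× N (charge +1, acyclic) → no; 1× O (charge -1, acyclic) → no; 4× O (acyclic) → no; 3× C (acyclic) → no.
Summing the matching environments: 1 + 4 = 5 matching atoms.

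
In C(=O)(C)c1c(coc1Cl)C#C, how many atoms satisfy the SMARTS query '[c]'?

4

The query [c] means: lowercase c matches aromatic carbon only.
Check the 11 heavy atoms by environment: 1× o (aromatic) → no; 4× c (aromatic) → match; 1× Cl → no; 4× C → no; 1× O → no.
That gives 4 matching atoms.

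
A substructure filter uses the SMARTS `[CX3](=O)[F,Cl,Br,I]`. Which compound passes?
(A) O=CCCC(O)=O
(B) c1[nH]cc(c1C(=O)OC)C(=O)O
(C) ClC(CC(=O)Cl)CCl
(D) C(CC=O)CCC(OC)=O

C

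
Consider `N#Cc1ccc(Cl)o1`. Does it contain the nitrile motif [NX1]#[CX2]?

Yes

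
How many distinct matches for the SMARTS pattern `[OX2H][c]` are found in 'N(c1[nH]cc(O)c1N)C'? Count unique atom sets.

1

[OX2H][c] is the SMARTS for a phenol: a hydroxyl oxygen attached to an aromatic carbon.
Exactly one fragment in the molecule meets all constraints, giving 1 match.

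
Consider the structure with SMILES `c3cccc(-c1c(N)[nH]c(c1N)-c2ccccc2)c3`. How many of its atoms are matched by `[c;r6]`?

12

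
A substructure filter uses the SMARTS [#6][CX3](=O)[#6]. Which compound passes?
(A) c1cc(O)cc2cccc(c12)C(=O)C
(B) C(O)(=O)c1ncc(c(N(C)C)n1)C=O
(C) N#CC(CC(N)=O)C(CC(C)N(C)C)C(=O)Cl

[#6][CX3](=O)[#6] describes a carbonyl carbon (no H) flanked by two carbons (a ketone).
(A) contains an acetyl/ketone group (-C(=O)CH3), which satisfies every atom and bond constraint.
(B) has a carboxylic acid group (-C(=O)OH) but one neighbour of the carbonyl carbon is O, not C.
(C) has a primary amide (-C(=O)NH2) but one neighbour of the carbonyl carbon is N, not C.
So the answer is (A).

A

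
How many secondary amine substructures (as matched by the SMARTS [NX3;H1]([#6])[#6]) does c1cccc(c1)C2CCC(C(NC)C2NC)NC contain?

3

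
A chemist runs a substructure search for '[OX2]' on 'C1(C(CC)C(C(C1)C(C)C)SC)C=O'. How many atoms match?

The query [OX2] means: aliphatic oxygen with two total connections — ether, hydroxyl, or ester single-bond O.
Check the 14 heavy atoms by environment: 11× C (X4) → no; 1× C (X3) → no; 1× O (X1) → no; 1× S (X2) → no.
No environment satisfies the query, so 0 matching atoms.

0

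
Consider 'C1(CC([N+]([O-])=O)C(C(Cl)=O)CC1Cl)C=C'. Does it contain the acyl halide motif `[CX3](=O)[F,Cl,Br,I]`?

Yes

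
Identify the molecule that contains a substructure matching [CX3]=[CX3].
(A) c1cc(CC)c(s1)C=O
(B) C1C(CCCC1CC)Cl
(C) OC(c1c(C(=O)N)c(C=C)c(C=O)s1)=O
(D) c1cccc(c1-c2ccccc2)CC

C

[CX3]=[CX3] describes a non-aromatic C=C double bond between two sp2 carbons (an alkene).
(A) has an ethyl group (-CH2CH3) but its C-C bond is a single bond between CX4 carbons, not CX3=CX3.
(B) has an ethyl group (-CH2CH3) but its C-C bond is a single bond between CX4 carbons, not CX3=CX3.
(C) contains a vinyl group (-CH=CH2), which satisfies every atom and bond constraint.
(D) has an ethyl group (-CH2CH3) but its C-C bond is a single bond between CX4 carbons, not CX3=CX3.
So the answer is (C).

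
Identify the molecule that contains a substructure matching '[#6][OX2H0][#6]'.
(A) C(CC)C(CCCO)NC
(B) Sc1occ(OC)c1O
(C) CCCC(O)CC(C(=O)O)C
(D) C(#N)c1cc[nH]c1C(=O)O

B

[#6][OX2H0][#6] describes an aliphatic oxygen bridging two carbons with no H on the oxygen (an ether).
(A) has a hydroxyl group (-OH) but the oxygen has H1, not H0 bridging two carbons.
(B) contains a methoxy ether (-OCH3), which satisfies every atom and bond constraint.
(C) has a hydroxyl group (-OH) but the oxygen has H1, not H0 bridging two carbons.
(D) has a carboxylic acid group (-C(=O)OH) but the -OH oxygen has H1; the =O is OX1, not OX2.
So the answer is (B).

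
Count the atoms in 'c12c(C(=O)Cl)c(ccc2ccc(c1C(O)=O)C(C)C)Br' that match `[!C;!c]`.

5

The query [!C;!c] means: neither aliphatic nor aromatic carbon — same as [!#6].
Check the 20 heavy atoms by environment: 10× c (aromatic) → no; 1× Br → match; 5× C → no; 3× O → match; 1× Cl → match.
Summing the matching environments: 1 + 3 + 1 = 5 matching atoms.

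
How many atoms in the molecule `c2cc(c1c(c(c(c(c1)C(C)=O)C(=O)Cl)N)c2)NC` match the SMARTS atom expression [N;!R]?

2

The query [N;!R] means: aliphatic nitrogen not in a ring.
Check the 19 heavy atoms by environment: 10× c (aromatic, in 6-ring) → no; 2× N (acyclic) → match; 4× C (acyclic) → no; 2× O (acyclic) → no; 1× Cl (acyclic) → no.
That gives 2 matching atoms.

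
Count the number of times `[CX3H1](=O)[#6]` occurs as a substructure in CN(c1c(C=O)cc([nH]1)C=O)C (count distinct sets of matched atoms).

[CX3H1](=O)[#6] is the SMARTS for an aldehyde: an sp2 carbon with one H, double-bonded to O and single-bonded to carbon.
The molecule carries 2 separate instances of an aldehyde (-CHO) meeting every constraint; each maps to a distinct set of atoms, giving 2 matches.

2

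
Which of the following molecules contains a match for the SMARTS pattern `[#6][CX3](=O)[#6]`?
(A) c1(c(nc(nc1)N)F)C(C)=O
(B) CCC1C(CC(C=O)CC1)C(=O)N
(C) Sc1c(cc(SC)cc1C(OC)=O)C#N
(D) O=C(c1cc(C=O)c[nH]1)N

[#6][CX3](=O)[#6] describes a carbonyl carbon (no H) flanked by two carbons (a ketone).
(A) contains an acetyl/ketone group (-C(=O)CH3), which satisfies every atom and bond constraint.
(B) has a primary amide (-C(=O)NH2) but one neighbour of the carbonyl carbon is N, not C.
(C) has a methyl-ester group (-C(=O)OCH3) but one neighbour of the carbonyl carbon is O, not C.
(D) has an aldehyde (-CHO) but the carbonyl carbon has H1, so it is not flanked by two carbons.
So the answer is (A).

A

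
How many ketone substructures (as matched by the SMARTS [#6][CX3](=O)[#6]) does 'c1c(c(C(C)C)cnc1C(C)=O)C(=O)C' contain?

2

[#6][CX3](=O)[#6] is the SMARTS for a ketone: a carbonyl carbon (no H) flanked by two carbons.
The molecule carries 2 separate instances of an acetyl/ketone group (-C(=O)CH3) meeting every constraint; each maps to a distinct set of atoms, giving 2 matches.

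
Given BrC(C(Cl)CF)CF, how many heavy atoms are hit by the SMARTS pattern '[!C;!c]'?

4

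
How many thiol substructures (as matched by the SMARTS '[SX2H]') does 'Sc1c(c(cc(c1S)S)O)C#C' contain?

[SX2H] is the SMARTS for a thiol: an aliphatic sulfur with two connections, one being H.
The molecule carries 3 separate instances of a thiol (-SH) meeting every constraint; each maps to a distinct set of atoms, giving 3 matches.

3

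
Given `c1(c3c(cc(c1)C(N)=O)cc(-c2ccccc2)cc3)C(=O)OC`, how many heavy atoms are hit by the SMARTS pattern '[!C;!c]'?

The query [!C;!c] means: neither aliphatic nor aromatic carbon — same as [!#6].
Check the 23 heavy atoms by environment: 16× c (aromatic) → no; 3× C → no; 3× O → match; 1× N → match.
Summing the matching environments: 3 + 1 = 4 matching atoms.

4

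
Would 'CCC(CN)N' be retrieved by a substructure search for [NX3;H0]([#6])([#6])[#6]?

No

The pattern [NX3;H0]([#6])([#6])[#6] describes a trivalent nitrogen with no H, bonded to three carbons — a tertiary amine.
The closest candidate here is a primary amino group (-NH2), but the nitrogen has H2, not H0 with three carbons. No other fragment satisfies the full query, so there is no match.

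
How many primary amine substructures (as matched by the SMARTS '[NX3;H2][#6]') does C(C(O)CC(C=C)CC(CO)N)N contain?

[NX3;H2][#6] is the SMARTS for a primary amine: a trivalent nitrogen with two H attached to carbon.
The molecule carries 2 separate instances of a primary amino group (-NH2) meeting every constraint; each maps to a distinct set of atoms, giving 2 matches.

2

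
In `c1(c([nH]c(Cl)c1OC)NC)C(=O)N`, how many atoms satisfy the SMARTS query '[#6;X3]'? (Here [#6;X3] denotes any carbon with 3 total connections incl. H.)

The query [#6;X3] means: any carbon (aromatic or not) with three total connections.
Check the 13 heavy atoms by environment: 1× n (aromatic, X3) → no; 4× c (aromatic, X3) → match; 2× N (X3) → no; 2× C (X4) → no; 1× O (X2) → no; 1× Cl (X1) → no; 1× C (X3) → match; 1× O (X1) → no.
Summing the matching environments: 4 + 1 = 5 matching atoms.

5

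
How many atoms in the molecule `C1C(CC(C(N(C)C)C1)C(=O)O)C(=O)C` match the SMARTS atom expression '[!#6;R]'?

0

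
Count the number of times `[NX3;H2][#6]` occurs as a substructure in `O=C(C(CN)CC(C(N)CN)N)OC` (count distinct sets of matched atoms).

[NX3;H2][#6] is the SMARTS for a primary amine: a trivalent nitrogen with two H attached to carbon.
The molecule carries 4 separate instances of a primary amino group (-NH2) meeting every constraint; each maps to a distinct set of atoms, giving 4 matches.

4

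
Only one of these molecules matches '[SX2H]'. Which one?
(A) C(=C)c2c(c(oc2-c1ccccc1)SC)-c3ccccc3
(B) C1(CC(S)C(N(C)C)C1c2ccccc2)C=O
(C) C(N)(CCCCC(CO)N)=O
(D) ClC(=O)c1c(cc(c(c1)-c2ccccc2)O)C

B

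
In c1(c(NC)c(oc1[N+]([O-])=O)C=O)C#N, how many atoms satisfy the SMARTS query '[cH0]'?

4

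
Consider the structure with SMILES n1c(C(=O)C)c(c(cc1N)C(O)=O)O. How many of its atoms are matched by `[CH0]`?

Check the 14 heavy atoms by environment: 1× n (aromatic, H0) → no; 4× c (aromatic, H0) → no; 1× c (aromatic, H1) → no; 1× N (H2) → no; 2× C (H0) → match; 2× O (H0) → no; 2× O (H1) → no; 1× C (H3) → no.
That gives 2 matching atoms.

2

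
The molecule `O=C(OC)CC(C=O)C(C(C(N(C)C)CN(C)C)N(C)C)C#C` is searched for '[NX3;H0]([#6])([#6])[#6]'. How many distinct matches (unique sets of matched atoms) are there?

3

[NX3;H0]([#6])([#6])[#6] is the SMARTS for a tertiary amine: a trivalent nitrogen with no H, bonded to three carbons.
The molecule carries 3 separate instances of a dimethylamino group (-N(CH3)2) meeting every constraint; each maps to a distinct set of atoms, giving 3 matches.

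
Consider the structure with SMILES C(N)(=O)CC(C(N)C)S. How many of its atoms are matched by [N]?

Check the 9 heavy atoms by environment: 5× C → no; 1× O → no; 2× N → match; 1× S → no.
That gives 2 matching atoms.

2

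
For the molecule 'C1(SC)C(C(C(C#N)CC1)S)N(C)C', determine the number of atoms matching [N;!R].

2

The query [N;!R] means: aliphatic nitrogen not in a ring.
Check the 14 heavy atoms by environment: 6× C (in 6-ring) → no; 2× S (acyclic) → no; 4× C (acyclic) → no; 2× N (acyclic) → match.
That gives 2 matching atoms.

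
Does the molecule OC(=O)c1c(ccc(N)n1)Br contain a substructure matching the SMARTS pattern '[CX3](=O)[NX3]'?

No

The pattern [CX3](=O)[NX3] describes a carbonyl carbon bonded to a trivalent nitrogen — an amide.
The closest candidate here is a carboxylic acid group (-C(=O)OH), but the carbonyl is bonded to O, not to an NX3 nitrogen. No other fragment satisfies the full query, so there is no match.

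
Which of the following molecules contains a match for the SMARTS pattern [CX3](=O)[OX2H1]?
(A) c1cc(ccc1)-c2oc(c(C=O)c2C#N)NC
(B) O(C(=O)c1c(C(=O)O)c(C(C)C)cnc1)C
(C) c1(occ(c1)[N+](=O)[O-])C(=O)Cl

B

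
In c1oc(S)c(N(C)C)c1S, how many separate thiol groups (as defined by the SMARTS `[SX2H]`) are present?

[SX2H] is the SMARTS for a thiol: an aliphatic sulfur with two connections, one being H.
The molecule carries 2 separate instances of a thiol (-SH) meeting every constraint; each maps to a distinct set of atoms, giving 2 matches.

2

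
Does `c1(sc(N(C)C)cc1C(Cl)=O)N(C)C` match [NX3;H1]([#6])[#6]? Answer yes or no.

No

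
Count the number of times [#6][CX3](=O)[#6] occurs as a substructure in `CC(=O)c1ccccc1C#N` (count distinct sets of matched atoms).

1

[#6][CX3](=O)[#6] is the SMARTS for a ketone: a carbonyl carbon (no H) flanked by two carbons.
Exactly one fragment in the molecule meets all constraints, giving 1 match.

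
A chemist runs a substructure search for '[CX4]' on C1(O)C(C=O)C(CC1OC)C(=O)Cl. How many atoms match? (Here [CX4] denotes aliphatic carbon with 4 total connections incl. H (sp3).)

6

The query [CX4] means: C with X4: aliphatic carbon with exactly 4 total connections (bonds + H).
Check the 13 heavy atoms by environment: 6× C (X4) → match; 2× C (X3) → no; 2× O (X1) → no; 2× O (X2) → no; 1× Cl (X1) → no.
That gives 6 matching atoms.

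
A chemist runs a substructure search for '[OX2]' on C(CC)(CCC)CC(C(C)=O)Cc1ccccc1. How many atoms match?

0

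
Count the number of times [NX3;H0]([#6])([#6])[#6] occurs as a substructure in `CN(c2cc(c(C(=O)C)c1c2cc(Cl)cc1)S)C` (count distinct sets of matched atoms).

[NX3;H0]([#6])([#6])[#6] is the SMARTS for a tertiary amine: a trivalent nitrogen with no H, bonded to three carbons.
Exactly one fragment in the molecule meets all constraints, giving 1 match.

1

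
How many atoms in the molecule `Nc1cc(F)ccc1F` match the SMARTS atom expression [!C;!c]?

3

Check the 9 heavy atoms by environment: 6× c (aromatic) → no; 2× F → match; 1× N → match.
Summing the matching environments: 2 + 1 = 3 matching atoms.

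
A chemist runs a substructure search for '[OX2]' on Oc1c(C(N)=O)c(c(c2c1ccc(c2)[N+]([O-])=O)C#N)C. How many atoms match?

1

Check the 20 heavy atoms by environment: 10× c (aromatic, X3) → no; 1× O (X2) → match; 1× N (charge +1, X3) → no; 1× O (charge -1, X1) → no; 2× O (X1) → no; 1× C (X2) → no; 1× N (X1) → no; 1× C (X3) → no; 1× N (X3) → no; 1× C (X4) → no.
That gives 1 matching atom.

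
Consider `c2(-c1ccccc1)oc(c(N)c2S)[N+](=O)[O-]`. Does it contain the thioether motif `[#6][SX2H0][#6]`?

No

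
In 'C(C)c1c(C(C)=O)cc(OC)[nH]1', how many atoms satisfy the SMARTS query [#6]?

The query [#6] means: #6 matches any atom with atomic number 6 (carbon, aromatic or aliphatic).
Check the 12 heavy atoms by environment: 1× n (aromatic) → no; 4× c (aromatic) → match; 5× C → match; 2× O → no.
Summing the matching environments: 4 + 5 = 9 matching atoms.

9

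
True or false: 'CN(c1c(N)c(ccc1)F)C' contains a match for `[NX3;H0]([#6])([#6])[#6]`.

The pattern [NX3;H0]([#6])([#6])[#6] describes a trivalent nitrogen with no H, bonded to three carbons — a tertiary amine.
The molecule carries a dimethylamino group (-N(CH3)2), whose atoms satisfy every constraint of the query, so the pattern matches.

True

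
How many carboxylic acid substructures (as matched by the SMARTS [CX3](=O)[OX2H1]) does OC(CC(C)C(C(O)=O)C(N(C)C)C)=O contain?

2

[CX3](=O)[OX2H1] is the SMARTS for a carboxylic acid: an sp2 carbon double-bonded to O and single-bonded to an -OH oxygen.
The molecule carries 2 separate instances of a carboxylic acid group (-C(=O)OH) meeting every constraint; each maps to a distinct set of atoms, giving 2 matches.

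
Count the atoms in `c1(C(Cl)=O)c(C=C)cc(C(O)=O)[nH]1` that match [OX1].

2

The query [OX1] means: aliphatic oxygen with one total connection — typically a carbonyl =O or an oxide.
Check the 13 heavy atoms by environment: 1× n (aromatic, X3) → no; 4× c (aromatic, X3) → no; 4× C (X3) → no; 2× O (X1) → match; 1× O (X2) → no; 1× Cl (X1) → no.
That gives 2 matching atoms.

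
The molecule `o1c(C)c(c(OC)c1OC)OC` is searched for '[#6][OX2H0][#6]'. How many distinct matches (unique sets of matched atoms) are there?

3

[#6][OX2H0][#6] is the SMARTS for an ether: an aliphatic oxygen bridging two carbons with no H on the oxygen.
The molecule carries 3 separate instances of a methoxy ether (-OCH3) meeting every constraint; each maps to a distinct set of atoms, giving 3 matches.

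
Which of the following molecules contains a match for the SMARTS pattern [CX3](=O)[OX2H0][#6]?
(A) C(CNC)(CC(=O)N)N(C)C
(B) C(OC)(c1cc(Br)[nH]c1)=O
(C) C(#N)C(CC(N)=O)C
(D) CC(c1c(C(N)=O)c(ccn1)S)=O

B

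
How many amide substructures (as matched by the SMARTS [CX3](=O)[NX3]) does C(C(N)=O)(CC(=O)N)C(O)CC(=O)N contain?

3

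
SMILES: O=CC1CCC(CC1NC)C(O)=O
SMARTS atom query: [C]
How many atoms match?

9

The query [C] means: uppercase C matches aliphatic (non-aromatic) carbon only.
Check the 13 heavy atoms by environment: 9× C → match; 3× O → no; 1× N → no.
That gives 9 matching atoms.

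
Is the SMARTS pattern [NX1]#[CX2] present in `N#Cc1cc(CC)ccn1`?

Yes

The pattern [NX1]#[CX2] describes a nitrogen triple-bonded to a two-connected carbon — a nitrile.
The molecule carries a nitrile (-C#N), whose atoms satisfy every constraint of the query, so the pattern matches.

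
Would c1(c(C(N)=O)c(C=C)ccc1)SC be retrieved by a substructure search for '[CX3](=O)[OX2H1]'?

No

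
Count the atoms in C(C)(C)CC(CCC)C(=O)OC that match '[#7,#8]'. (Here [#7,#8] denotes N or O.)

2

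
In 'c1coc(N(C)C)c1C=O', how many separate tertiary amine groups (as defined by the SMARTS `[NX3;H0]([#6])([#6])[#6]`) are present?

1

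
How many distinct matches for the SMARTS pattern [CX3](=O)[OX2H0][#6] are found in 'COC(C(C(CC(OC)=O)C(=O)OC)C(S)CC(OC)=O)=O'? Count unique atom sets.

4

[CX3](=O)[OX2H0][#6] is the SMARTS for an ester: a carbonyl carbon bonded to an oxygen that is itself bonded to carbon (no H on that O).
The molecule carries 4 separate instances of a methyl-ester group (-C(=O)OCH3) meeting every constraint; each maps to a distinct set of atoms, giving 4 matches.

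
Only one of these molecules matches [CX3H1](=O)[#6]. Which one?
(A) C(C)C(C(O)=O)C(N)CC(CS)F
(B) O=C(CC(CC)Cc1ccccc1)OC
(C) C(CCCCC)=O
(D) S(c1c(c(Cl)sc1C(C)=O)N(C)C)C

C

[CX3H1](=O)[#6] describes an sp2 carbon with one H, double-bonded to O and single-bonded to carbon (an aldehyde).
(A) has a carboxylic acid group (-C(=O)OH) but the carbonyl carbon has H0 and is bonded to O, not H1.
(B) has a methyl-ester group (-C(=O)OCH3) but the carbonyl carbon has H0, not H1.
(C) contains an aldehyde (-CHO), which satisfies every atom and bond constraint.
(D) has an acetyl/ketone group (-C(=O)CH3) but the carbonyl carbon has H0 (two carbon neighbours), not H1.
So the answer is (C).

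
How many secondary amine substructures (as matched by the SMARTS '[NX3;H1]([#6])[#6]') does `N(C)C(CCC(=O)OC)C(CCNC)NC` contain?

[NX3;H1]([#6])[#6] is the SMARTS for a secondary amine: a trivalent nitrogen with one H, bonded to two carbons.
The molecule carries 3 separate instances of an N-methylamino group (-NHCH3) meeting every constraint; each maps to a distinct set of atoms, giving 3 matches.

3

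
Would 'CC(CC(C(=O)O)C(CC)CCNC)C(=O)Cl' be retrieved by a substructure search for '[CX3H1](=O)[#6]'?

The pattern [CX3H1](=O)[#6] describes an sp2 carbon with one H, double-bonded to O and single-bonded to carbon — an aldehyde.
The closest candidate here is a carboxylic acid group (-C(=O)OH), but the carbonyl carbon has H0 and is bonded to O, not H1. No other fragment satisfies the full query, so there is no match.

No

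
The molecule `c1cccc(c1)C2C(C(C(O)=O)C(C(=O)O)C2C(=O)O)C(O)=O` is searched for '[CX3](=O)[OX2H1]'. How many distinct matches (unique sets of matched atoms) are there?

[CX3](=O)[OX2H1] is the SMARTS for a carboxylic acid: an sp2 carbon double-bonded to O and single-bonded to an -OH oxygen.
The molecule carries 4 separate instances of a carboxylic acid group (-C(=O)OH) meeting every constraint; each maps to a distinct set of atoms, giving 4 matches.

4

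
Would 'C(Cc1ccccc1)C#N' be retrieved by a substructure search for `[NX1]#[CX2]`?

Yes

The pattern [NX1]#[CX2] describes a nitrogen triple-bonded to a two-connected carbon — a nitrile.
The molecule carries a nitrile (-C#N), whose atoms satisfy every constraint of the query, so the pattern matches.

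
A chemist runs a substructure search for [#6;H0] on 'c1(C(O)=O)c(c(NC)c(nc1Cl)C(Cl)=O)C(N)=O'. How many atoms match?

8

Check the 18 heavy atoms by environment: 1× n (aromatic, H0) → no; 5× c (aromatic, H0) → match; 3× C (H0) → match; 3× O (H0) → no; 2× Cl (H0) → no; 1× O (H1) → no; 1× N (H1) → no; 1× C (H3) → no; 1× N (H2) → no.
Summing the matching environments: 5 + 3 = 8 matching atoms.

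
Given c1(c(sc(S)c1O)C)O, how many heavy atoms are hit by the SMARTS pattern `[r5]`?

5

The query [r5] means: r5 matches atoms in a five-membered ring.
Check the 9 heavy atoms by environment: 1× s (aromatic, in 5-ring) → match; 4× c (aromatic, in 5-ring) → match; 1× S (acyclic) → no; 1× C (acyclic) → no; 2× O (acyclic) → no.
Summing the matching environments: 1 + 4 = 5 matching atoms.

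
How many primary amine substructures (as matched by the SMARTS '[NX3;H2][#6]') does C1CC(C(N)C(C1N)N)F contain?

3

[NX3;H2][#6] is the SMARTS for a primary amine: a trivalent nitrogen with two H attached to carbon.
The molecule carries 3 separate instances of a primary amino group (-NH2) meeting every constraint; each maps to a distinct set of atoms, giving 3 matches.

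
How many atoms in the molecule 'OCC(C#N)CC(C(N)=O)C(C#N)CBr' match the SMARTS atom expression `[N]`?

3

The query [N] means: uppercase N matches aliphatic (non-aromatic) nitrogen only.
Check the 15 heavy atoms by environment: 9× C → no; 2× O → no; 3× N → match; 1× Br → no.
That gives 3 matching atoms.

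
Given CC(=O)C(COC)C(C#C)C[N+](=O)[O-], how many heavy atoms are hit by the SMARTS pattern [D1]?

Check the 14 heavy atoms by environment: 3× C (D2) → no; 3× C (D3) → no; 1× N (charge +1, D3) → no; 1× O (charge -1, D1) → match; 2× O (D1) → match; 3× C (D1) → match; 1× O (D2) → no.
Summing the matching environments: 1 + 2 + 3 = 6 matching atoms.

6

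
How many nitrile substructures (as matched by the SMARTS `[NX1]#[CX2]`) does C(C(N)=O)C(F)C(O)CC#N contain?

[NX1]#[CX2] is the SMARTS for a nitrile: a nitrogen triple-bonded to a two-connected carbon.
Exactly one fragment in the molecule meets all constraints, giving 1 match.

1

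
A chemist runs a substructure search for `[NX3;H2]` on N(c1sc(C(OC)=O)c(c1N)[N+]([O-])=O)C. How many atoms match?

1

Check the 15 heavy atoms by environment: 1× s (aromatic, H0, X2) → no; 4× c (aromatic, H0, X3) → no; 1× N (charge +1, H0, X3) → no; 1× O (charge -1, H0, X1) → no; 2× O (H0, X1) → no; 1× N (H1, X3) → no; 2× C (H3, X4) → no; 1× C (H0, X3) → no; 1× O (H0, X2) → no; 1× N (H2, X3) → match.
That gives 1 matching atom.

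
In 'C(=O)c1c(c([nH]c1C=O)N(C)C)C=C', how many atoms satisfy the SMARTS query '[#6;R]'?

4

The query [#6;R] means: carbon that is part of a ring.
Check the 14 heavy atoms by environment: 1× n (aromatic, in 5-ring) → no; 4× c (aromatic, in 5-ring) → match; 1× N (acyclic) → no; 6× C (acyclic) → no; 2× O (acyclic) → no.
That gives 4 matching atoms.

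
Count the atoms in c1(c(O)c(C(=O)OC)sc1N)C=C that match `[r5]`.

5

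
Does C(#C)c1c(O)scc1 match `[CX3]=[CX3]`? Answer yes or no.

No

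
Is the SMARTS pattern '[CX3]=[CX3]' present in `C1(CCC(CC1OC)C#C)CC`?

No

The pattern [CX3]=[CX3] describes a non-aromatic C=C double bond between two sp2 carbons — an alkene.
The closest candidate here is an ethyl group (-CH2CH3), but its C-C bond is a single bond between CX4 carbons, not CX3=CX3. No other fragment satisfies the full query, so there is no match.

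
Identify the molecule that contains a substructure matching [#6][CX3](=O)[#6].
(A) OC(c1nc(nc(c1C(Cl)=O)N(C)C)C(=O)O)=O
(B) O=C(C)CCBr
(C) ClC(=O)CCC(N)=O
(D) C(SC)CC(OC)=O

[#6][CX3](=O)[#6] describes a carbonyl carbon (no H) flanked by two carbons (a ketone).
(A) has a carboxylic acid group (-C(=O)OH) but one neighbour of the carbonyl carbon is O, not C.
(B) contains an acetyl/ketone group (-C(=O)CH3), which satisfies every atom and bond constraint.
(C) has a primary amide (-C(=O)NH2) but one neighbour of the carbonyl carbon is N, not C.
(D) has a methyl-ester group (-C(=O)OCH3) but one neighbour of the carbonyl carbon is O, not C.
So the answer is (B).

B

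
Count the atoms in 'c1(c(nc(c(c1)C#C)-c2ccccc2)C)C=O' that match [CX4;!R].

The query [CX4;!R] means: aliphatic carbon with four total connections, not in a ring.
Check the 17 heavy atoms by environment: 1× n (aromatic, X2, in 6-ring) → no; 11× c (aromatic, X3, in 6-ring) → no; 2× C (X2, acyclic) → no; 1× C (X3, acyclic) → no; 1× O (X1, acyclic) → no; 1× C (X4, acyclic) → match.
That gives 1 matching atom.

1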